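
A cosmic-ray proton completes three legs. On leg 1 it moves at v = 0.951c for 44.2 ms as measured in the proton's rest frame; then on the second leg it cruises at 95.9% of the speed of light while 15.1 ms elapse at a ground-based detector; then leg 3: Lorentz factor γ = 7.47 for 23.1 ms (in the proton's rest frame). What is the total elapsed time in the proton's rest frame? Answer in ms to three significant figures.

τ = 71.6 ms

Leg 1: 44.2 ms is already measured in the proton's rest frame.
Leg 2: β = 0.959; γ = 1/√(1 − 0.959²) = 1/√0.08032 = 3.529; τ_2 = 15.1/3.529 = 4.279 ms.
Leg 3: 23.1 ms is already measured in the proton's rest frame.
Total: 44.20 + 4.279 + 23.10 ms.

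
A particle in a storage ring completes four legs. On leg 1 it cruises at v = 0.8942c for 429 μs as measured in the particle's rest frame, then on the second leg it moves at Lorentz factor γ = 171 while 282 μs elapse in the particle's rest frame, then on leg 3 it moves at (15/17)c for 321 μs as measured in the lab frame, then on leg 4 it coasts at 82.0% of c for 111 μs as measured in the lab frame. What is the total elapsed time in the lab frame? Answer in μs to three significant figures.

Δt = 4.96×10⁴ μs

Leg 1: γ = 1/√(1 − 0.8942²) = 1/√0.2004 = 2.234; Δt_1 = 2.234 × 429 = 958.3 μs.
Leg 2: γ = 171; Δt_2 = 171.0 × 282 = 4.822×10⁴ μs.
Leg 3: 321 μs is already measured in the lab frame.
Leg 4: 111 μs is already measured in the lab frame.
Total: 958.3 + 4.822×10⁴ + 321.0 + 111.0 μs.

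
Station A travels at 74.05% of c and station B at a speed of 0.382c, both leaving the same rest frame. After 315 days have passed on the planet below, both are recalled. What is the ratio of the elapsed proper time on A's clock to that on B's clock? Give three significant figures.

A: β = 0.7405; γ = 1/√(1 − 0.7405²) = 1/√0.4517 = 1.488. B: γ = 1/√(1 − 0.382²) = 1/√0.8541 = 1.082.
τ_A/τ_B = γ_B/γ_A = 1.082/1.488 = 0.7272, so τ_A/τ_B = 0.7272.

τ_A/τ_B = 0.727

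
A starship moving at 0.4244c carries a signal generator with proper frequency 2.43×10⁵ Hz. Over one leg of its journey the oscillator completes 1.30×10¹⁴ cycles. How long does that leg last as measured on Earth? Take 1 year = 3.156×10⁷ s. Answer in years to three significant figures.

Δt = 18.7 years

γ = 1/√(1 − 0.4244²) = 1/√0.8199 = 1.104
Proper time for N cycles: τ = N/f = 1.30×10¹⁴/(2.43×10⁵) = 5.350×10⁸ s = 16.95 years.
Lab-frame duration Δt = γτ = 1.104 × 16.95 = 18.72 years.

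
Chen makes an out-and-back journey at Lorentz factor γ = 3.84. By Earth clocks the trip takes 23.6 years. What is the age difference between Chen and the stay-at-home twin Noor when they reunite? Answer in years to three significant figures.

γ = 3.84
Chen's elapsed proper time: τ = 23.6/3.840 = 6.146 years.
Age gap = Δt − τ = 23.6 − 6.146 years.

Δt − τ = 17.5 years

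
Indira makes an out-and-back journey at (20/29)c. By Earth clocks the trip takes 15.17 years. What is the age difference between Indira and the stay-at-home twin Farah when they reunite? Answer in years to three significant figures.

γ = 1/√(1 − (20/29)²) = 29/21 ≈ 1.381
Indira's elapsed proper time: τ = 15.17/1.381 = 10.99 years.
Age gap = Δt − τ = 15.17 − 10.99 years.

Δt − τ = 4.18 years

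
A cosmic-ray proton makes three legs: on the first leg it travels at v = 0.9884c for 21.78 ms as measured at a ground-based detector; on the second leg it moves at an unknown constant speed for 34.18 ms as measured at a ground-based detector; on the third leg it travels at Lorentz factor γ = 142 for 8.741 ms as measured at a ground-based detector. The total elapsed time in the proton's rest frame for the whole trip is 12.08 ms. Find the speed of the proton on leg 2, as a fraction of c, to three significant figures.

Leg 1: γ = 1/√(1 − 0.9884²) = 1/√0.02307 = 6.584; τ_1 = 21.78/6.584 = 3.308 ms.
Leg 2: speed unknown; τ_2 = 34.18/γ_2.
Leg 3: γ = 142; τ_3 = 8.741/142.0 = 0.06156 ms.
Total proper time: 3.308 + τ_2 + 0.06156 = 12.08, so τ_2 = 12.08 − 3.369 = 8.711 ms.
γ_2 = 34.18/8.711 = 3.924; β = √(1 − 1/γ²) = √0.9351.

β = 0.967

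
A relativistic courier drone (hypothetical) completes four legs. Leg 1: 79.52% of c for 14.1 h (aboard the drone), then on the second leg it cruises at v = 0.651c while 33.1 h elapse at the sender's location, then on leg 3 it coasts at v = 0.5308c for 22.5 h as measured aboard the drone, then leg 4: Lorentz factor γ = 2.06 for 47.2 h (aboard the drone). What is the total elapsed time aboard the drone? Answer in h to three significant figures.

Leg 1: 14.1 h is already measured aboard the drone.
Leg 2: γ = 1/√(1 − 0.651²) = 1/√0.5762 = 1.317; τ_2 = 33.1/1.317 = 25.13 h.
Leg 3: 22.5 h is already measured aboard the drone.
Leg 4: 47.2 h is already measured aboard the drone.
Total: 14.10 + 25.13 + 22.50 + 47.20 h.

τ = 109 h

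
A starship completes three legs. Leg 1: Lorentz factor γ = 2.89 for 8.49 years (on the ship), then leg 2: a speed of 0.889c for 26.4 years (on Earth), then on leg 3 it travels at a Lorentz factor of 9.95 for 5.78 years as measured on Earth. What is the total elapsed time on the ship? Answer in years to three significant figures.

τ = 21.2 years

Leg 1: 8.49 years is already measured on the ship.
Leg 2: γ = 1/√(1 − 0.889²) = 1/√0.2097 = 2.184; τ_2 = 26.4/2.184 = 12.09 years.
Leg 3: γ = 9.95; τ_3 = 5.78/9.950 = 0.5809 years.
Total: 8.490 + 12.09 + 0.5809 years.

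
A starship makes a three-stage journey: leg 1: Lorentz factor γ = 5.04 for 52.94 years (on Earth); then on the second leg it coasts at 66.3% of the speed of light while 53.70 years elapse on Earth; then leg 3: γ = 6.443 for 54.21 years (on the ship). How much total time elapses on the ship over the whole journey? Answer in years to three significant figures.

Leg 1: γ = 5.04; τ_1 = 52.94/5.040 = 10.50 years.
Leg 2: β = 0.663; γ = 1/√(1 − 0.663²) = 1/√0.5604 = 1.336; τ_2 = 53.70/1.336 = 40.20 years.
Leg 3: 54.21 years is already measured on the ship.
Total: 10.50 + 40.20 + 54.21 years.

τ = 105 years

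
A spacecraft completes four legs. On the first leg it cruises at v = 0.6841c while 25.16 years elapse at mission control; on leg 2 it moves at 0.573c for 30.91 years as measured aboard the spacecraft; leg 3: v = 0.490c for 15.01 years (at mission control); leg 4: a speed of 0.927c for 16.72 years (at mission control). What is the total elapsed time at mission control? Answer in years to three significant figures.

Δt = 94.6 years

Leg 1: 25.16 years is already measured at mission control.
Leg 2: γ = 1/√(1 − 0.573²) = 1/√0.6717 = 1.220; Δt_2 = 1.220 × 30.91 = 37.72 years.
Leg 3: 15.01 years is already measured at mission control.
Leg 4: 16.72 years is already measured at mission control.
Total: 25.16 + 37.72 + 15.01 + 16.72 years.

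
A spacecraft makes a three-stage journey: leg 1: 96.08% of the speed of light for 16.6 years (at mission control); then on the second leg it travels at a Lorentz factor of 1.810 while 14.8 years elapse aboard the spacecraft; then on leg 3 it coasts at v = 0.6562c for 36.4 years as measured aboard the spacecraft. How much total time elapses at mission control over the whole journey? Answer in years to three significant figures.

Leg 1: 16.6 years is already measured at mission control.
Leg 2: γ = 1.810; Δt_2 = 1.810 × 14.8 = 26.79 years.
Leg 3: γ = 1/√(1 − 0.6562²) = 1/√0.5694 = 1.325; Δt_3 = 1.325 × 36.4 = 48.24 years.
Total: 16.60 + 26.79 + 48.24 years.

Δt = 91.6 years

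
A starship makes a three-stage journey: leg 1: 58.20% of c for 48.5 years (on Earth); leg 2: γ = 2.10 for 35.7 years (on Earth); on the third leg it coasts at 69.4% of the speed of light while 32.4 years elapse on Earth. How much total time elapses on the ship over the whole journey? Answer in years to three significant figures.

τ = 79.8 years

Leg 1: β = 0.5820; γ = 1/√(1 − 0.5820²) = 1/√0.6613 = 1.230; τ_1 = 48.5/1.230 = 39.44 years.
Leg 2: γ = 2.10; τ_2 = 35.7/2.100 = 17.00 years.
Leg 3: β = 0.694; γ = 1/√(1 − 0.694²) = 1/√0.5184 = 1.389; τ_3 = 32.4/1.389 = 23.33 years.
Total: 39.44 + 17.00 + 23.33 years.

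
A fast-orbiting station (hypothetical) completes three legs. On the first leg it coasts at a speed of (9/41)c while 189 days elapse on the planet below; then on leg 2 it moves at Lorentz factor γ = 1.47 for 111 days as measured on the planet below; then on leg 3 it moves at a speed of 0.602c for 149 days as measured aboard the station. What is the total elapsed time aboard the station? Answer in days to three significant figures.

τ = 409 days

Leg 1: γ = 1/√(1 − (9/41)²) = 41/40 = 1.025; τ_1 = 189/1.025 = 184.4 days.
Leg 2: γ = 1.47; τ_2 = 111/1.470 = 75.51 days.
Leg 3: 149 days is already measured aboard the station.
Total: 184.4 + 75.51 + 149.0 days.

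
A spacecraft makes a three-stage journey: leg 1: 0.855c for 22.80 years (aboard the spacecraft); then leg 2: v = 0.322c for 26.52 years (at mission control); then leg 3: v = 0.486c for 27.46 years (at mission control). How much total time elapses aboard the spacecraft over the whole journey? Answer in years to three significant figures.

τ = 71.9 years

Leg 1: 22.80 years is already measured aboard the spacecraft.
Leg 2: γ = 1/√(1 − 0.322²) = 1/√0.8963 = 1.056; τ_2 = 26.52/1.056 = 25.11 years.
Leg 3: γ = 1/√(1 − 0.486²) = 1/√0.7638 = 1.144; τ_3 = 27.46/1.144 = 24.00 years.
Total: 22.80 + 25.11 + 24.00 years.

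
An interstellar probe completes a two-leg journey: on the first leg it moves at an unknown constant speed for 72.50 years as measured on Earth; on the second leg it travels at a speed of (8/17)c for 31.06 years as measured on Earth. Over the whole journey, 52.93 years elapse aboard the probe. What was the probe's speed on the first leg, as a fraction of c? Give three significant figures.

β = 0.936

Leg 1: speed unknown; τ_1 = 72.50/γ_1.
Leg 2: γ = 1/√(1 − (8/17)²) = 17/15 ≈ 1.133; τ_2 = 31.06/1.133 = 27.41 years.
Total proper time: τ_1 + 27.41 = 52.93, so τ_1 = 52.93 − 27.41 = 25.52 years.
γ_1 = 72.50/25.52 = 2.840; β = √(1 − 1/γ²) = √0.8761.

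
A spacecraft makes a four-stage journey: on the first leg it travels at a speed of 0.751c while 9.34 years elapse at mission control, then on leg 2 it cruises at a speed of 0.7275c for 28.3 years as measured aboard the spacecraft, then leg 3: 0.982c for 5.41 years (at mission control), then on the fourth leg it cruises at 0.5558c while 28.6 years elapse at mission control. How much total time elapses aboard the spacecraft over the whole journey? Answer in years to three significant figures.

τ = 59.3 years

Leg 1: γ = 1/√(1 − 0.751²) = 1/√0.4360 = 1.514; τ_1 = 9.34/1.514 = 6.167 years.
Leg 2: 28.3 years is already measured aboard the spacecraft.
Leg 3: γ = 1/√(1 − 0.982²) = 1/√0.03568 = 5.294; τ_3 = 5.41/5.294 = 1.022 years.
Leg 4: γ = 1/√(1 − 0.5558²) = 1/√0.6911 = 1.203; τ_4 = 28.6/1.203 = 23.78 years.
Total: 6.167 + 28.30 + 1.022 + 23.78 years.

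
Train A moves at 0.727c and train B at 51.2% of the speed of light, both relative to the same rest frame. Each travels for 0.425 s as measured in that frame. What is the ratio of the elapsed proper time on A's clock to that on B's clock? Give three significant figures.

τ_A/τ_B = 0.799

A: γ = 1/√(1 − 0.727²) = 1/√0.4715 = 1.456. B: β = 0.512; γ = 1/√(1 − 0.512²) = 1/√0.7379 = 1.164.
τ_A/τ_B = γ_B/γ_A = 1.164/1.456 = 0.7994, so τ_A/τ_B = 0.7994.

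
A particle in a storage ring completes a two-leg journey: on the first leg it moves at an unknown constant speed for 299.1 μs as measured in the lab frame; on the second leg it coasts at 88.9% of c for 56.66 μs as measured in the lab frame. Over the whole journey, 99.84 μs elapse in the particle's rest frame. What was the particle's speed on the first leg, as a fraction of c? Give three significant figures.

Leg 1: speed unknown; τ_1 = 299.1/γ_1.
Leg 2: β = 0.889; γ = 1/√(1 − 0.889²) = 1/√0.2097 = 2.184; τ_2 = 56.66/2.184 = 25.95 μs.
Total proper time: τ_1 + 25.95 = 99.84, so τ_1 = 99.84 − 25.95 = 73.89 μs.
γ_1 = 299.1/73.89 = 4.048; β = √(1 − 1/γ²) = √0.9390.

β = 0.969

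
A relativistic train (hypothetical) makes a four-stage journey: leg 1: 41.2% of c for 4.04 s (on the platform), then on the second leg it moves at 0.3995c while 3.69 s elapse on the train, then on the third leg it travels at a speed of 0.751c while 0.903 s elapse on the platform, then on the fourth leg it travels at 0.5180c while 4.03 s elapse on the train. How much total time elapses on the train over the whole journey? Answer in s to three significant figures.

τ = 12.0 s

Leg 1: β = 0.412; γ = 1/√(1 − 0.412²) = 1/√0.8303 = 1.097; τ_1 = 4.04/1.097 = 3.681 s.
Leg 2: 3.69 s is already measured on the train.
Leg 3: γ = 1/√(1 − 0.751²) = 1/√0.4360 = 1.514; τ_3 = 0.903/1.514 = 0.5963 s.
Leg 4: 4.03 s is already measured on the train.
Total: 3.681 + 3.690 + 0.5963 + 4.030 s.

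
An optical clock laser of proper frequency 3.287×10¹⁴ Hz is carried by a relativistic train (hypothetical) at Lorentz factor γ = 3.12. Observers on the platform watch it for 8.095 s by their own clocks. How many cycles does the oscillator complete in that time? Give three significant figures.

N = 8.53×10¹⁴

γ = 3.12
During 8.095 s of lab time, the oscillator's proper time advances by τ = Δt/γ = 8.095/3.120 = 2.595 s = 2.595×10⁰ s.
N = f × τ = 3.287×10¹⁴ × 2.595×10⁰ = 8.528×10¹⁴.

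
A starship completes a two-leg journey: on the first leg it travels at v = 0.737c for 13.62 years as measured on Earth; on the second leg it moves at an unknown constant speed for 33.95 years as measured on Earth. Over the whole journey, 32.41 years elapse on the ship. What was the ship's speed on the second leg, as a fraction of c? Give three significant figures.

Leg 1: γ = 1/√(1 − 0.737²) = 1/√0.4568 = 1.480; τ_1 = 13.62/1.480 = 9.206 years.
Leg 2: speed unknown; τ_2 = 33.95/γ_2.
Total proper time: 9.206 + τ_2 = 32.41, so τ_2 = 32.41 − 9.206 = 23.20 years.
γ_2 = 33.95/23.20 = 1.463; β = √(1 − 1/γ²) = √0.5328.

β = 0.730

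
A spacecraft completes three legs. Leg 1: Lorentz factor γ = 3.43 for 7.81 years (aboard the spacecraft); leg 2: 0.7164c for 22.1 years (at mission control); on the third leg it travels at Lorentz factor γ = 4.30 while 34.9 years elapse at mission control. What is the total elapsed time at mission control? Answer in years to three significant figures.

Δt = 83.8 years

Leg 1: γ = 3.43; Δt_1 = 3.430 × 7.81 = 26.79 years.
Leg 2: 22.1 years is already measured at mission control.
Leg 3: 34.9 years is already measured at mission control.
Total: 26.79 + 22.10 + 34.90 years.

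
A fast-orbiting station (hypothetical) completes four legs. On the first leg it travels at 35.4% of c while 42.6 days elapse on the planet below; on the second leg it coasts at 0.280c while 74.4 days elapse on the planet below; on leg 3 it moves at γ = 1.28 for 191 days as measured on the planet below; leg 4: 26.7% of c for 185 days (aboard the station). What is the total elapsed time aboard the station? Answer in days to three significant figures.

τ = 445 days

Leg 1: β = 0.354; γ = 1/√(1 − 0.354²) = 1/√0.8747 = 1.069; τ_1 = 42.6/1.069 = 39.84 days.
Leg 2: γ = 1/√(1 − 0.280²) = 25/24 ≈ 1.042; τ_2 = 74.4/1.042 = 71.42 days.
Leg 3: γ = 1.28; τ_3 = 191/1.280 = 149.2 days.
Leg 4: 185 days is already measured aboard the station.
Total: 39.84 + 71.42 + 149.2 + 185.0 days.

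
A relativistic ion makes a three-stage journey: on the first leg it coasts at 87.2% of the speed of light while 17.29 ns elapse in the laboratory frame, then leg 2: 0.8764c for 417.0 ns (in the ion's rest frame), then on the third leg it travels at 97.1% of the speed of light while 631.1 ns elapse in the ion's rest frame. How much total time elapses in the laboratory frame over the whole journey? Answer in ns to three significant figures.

Δt = 3520 ns

Leg 1: 17.29 ns is already measured in the laboratory frame.
Leg 2: γ = 1/√(1 − 0.8764²) = 1/√0.2319 = 2.076; Δt_2 = 2.076 × 417.0 = 865.9 ns.
Leg 3: β = 0.971; γ = 1/√(1 − 0.971²) = 1/√0.05716 = 4.183; Δt_3 = 4.183 × 631.1 = 2640 ns.
Total: 17.29 + 865.9 + 2640 ns.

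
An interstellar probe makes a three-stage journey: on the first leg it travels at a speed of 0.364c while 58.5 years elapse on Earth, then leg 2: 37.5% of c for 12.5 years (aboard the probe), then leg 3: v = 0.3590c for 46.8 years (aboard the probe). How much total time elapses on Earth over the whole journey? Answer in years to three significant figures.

Leg 1: 58.5 years is already measured on Earth.
Leg 2: β = 0.375; γ = 1/√(1 − 0.375²) = 1/√0.8594 = 1.079; Δt_2 = 1.079 × 12.5 = 13.48 years.
Leg 3: γ = 1/√(1 − 0.3590²) = 1/√0.8711 = 1.071; Δt_3 = 1.071 × 46.8 = 50.14 years.
Total: 58.50 + 13.48 + 50.14 years.

Δt = 122 years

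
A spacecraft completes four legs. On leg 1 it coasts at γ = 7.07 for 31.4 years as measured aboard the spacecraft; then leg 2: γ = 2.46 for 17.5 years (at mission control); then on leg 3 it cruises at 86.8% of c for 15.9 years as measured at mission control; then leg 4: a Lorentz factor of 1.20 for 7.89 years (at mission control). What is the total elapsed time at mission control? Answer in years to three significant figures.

Leg 1: γ = 7.07; Δt_1 = 7.070 × 31.4 = 222.0 years.
Leg 2: 17.5 years is already measured at mission control.
Leg 3: 15.9 years is already measured at mission control.
Leg 4: 7.89 years is already measured at mission control.
Total: 222.0 + 17.50 + 15.90 + 7.890 years.

Δt = 263 years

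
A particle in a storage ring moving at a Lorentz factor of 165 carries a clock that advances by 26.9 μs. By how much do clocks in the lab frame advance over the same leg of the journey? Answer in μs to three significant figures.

γ = 165
The interval measured in the particle's rest frame is the proper time (both events occur at the same place in that frame); the lab-frame interval is Δt = γτ = 165.0 × 26.9 μs.

Δt = 4440 μs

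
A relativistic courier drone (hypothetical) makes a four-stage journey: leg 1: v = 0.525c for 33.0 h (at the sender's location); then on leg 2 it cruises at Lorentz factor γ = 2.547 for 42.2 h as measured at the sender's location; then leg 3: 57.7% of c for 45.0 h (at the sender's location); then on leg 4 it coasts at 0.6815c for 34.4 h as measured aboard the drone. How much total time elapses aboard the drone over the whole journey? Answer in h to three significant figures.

τ = 116 h

Leg 1: γ = 1/√(1 − 0.525²) = 1/√0.7244 = 1.175; τ_1 = 33.0/1.175 = 28.09 h.
Leg 2: γ = 2.547; τ_2 = 42.2/2.547 = 16.57 h.
Leg 3: β = 0.577; γ = 1/√(1 − 0.577²) = 1/√0.6671 = 1.224; τ_3 = 45.0/1.224 = 36.75 h.
Leg 4: 34.4 h is already measured aboard the drone.
Total: 28.09 + 16.57 + 36.75 + 34.40 h.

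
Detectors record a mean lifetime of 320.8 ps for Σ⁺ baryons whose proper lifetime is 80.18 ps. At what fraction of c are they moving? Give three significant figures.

γ = Δt/τ₀ = 320.8/80.18 = 4.001
β = √(1 − 1/γ²) = √(1 − 0.06247) = √0.9375

β = 0.968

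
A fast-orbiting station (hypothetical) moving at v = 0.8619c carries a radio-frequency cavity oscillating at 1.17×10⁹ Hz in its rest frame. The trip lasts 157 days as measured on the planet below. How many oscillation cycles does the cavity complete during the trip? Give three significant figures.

N = 8.05×10¹⁵

γ = 1/√(1 − 0.8619²) = 1/√0.2571 = 1.972
The oscillator's own cycle count is N = f × τ where τ is the proper time aboard the station. τ = Δt/γ = 157/1.972 = 79.61 days = 6.878×10⁶ s.
N = 1.17×10⁹ × 6.878×10⁶ = 8.048×10¹⁵.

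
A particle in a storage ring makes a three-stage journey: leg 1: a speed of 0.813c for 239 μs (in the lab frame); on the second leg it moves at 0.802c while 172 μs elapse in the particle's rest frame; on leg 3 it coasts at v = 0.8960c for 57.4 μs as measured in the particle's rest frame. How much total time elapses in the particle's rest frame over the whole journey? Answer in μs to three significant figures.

Leg 1: γ = 1/√(1 − 0.813²) = 1/√0.3390 = 1.717; τ_1 = 239/1.717 = 139.2 μs.
Leg 2: 172 μs is already measured in the particle's rest frame.
Leg 3: 57.4 μs is already measured in the particle's rest frame.
Total: 139.2 + 172.0 + 57.40 μs.

τ = 369 μs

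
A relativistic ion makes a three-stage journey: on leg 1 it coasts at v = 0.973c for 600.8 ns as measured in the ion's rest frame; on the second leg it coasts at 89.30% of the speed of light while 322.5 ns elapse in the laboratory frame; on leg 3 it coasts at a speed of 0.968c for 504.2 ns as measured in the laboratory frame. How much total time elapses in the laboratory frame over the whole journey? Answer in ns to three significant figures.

Δt = 3430 ns

Leg 1: γ = 1/√(1 − 0.973²) = 1/√0.05327 = 4.333; Δt_1 = 4.333 × 600.8 = 2603 ns.
Leg 2: 322.5 ns is already measured in the laboratory frame.
Leg 3: 504.2 ns is already measured in the laboratory frame.
Total: 2603 + 322.5 + 504.2 ns.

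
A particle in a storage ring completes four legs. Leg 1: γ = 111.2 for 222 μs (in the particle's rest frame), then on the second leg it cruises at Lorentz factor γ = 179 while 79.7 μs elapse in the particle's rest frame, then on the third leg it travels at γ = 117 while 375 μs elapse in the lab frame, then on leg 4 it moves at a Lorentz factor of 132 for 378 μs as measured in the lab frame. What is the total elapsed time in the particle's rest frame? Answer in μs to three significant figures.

Leg 1: 222 μs is already measured in the particle's rest frame.
Leg 2: 79.7 μs is already measured in the particle's rest frame.
Leg 3: γ = 117; τ_3 = 375/117.0 = 3.205 μs.
Leg 4: γ = 132; τ_4 = 378/132.0 = 2.864 μs.
Total: 222.0 + 79.70 + 3.205 + 2.864 μs.

τ = 308 μs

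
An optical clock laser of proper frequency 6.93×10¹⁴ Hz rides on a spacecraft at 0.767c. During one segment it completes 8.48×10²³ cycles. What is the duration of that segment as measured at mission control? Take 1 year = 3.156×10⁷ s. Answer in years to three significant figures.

γ = 1/√(1 − 0.767²) = 1/√0.4117 = 1.558
Proper time for N cycles: τ = N/f = 8.48×10²³/(6.93×10¹⁴) = 1.224×10⁹ s = 38.77 years.
Lab-frame duration Δt = γτ = 1.558 × 38.77 = 60.43 years.

Δt = 60.4 years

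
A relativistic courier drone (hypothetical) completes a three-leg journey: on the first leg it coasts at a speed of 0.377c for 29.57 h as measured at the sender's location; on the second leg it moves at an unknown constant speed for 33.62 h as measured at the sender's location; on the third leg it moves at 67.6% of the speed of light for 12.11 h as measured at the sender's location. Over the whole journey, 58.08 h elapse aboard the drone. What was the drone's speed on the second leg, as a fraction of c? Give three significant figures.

β = 0.762

Leg 1: γ = 1/√(1 − 0.377²) = 1/√0.8579 = 1.080; τ_1 = 29.57/1.080 = 27.39 h.
Leg 2: speed unknown; τ_2 = 33.62/γ_2.
Leg 3: β = 0.676; γ = 1/√(1 − 0.676²) = 1/√0.5430 = 1.357; τ_3 = 12.11/1.357 = 8.924 h.
Total proper time: 27.39 + τ_2 + 8.924 = 58.08, so τ_2 = 58.08 − 36.31 = 21.77 h.
γ_2 = 33.62/21.77 = 1.544; β = √(1 − 1/γ²) = √0.5808.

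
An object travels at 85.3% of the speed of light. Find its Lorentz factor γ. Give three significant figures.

γ = 1.92

β = 0.853; γ = 1/√(1 − 0.853²) = 1/√0.2724 = 1.916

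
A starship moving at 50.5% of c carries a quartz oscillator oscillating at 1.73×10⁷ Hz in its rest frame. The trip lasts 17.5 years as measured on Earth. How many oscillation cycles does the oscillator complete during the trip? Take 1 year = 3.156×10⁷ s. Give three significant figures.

N = 8.25×10¹⁵

β = 0.505; γ = 1/√(1 − 0.505²) = 1/√0.7450 = 1.159
The oscillator's own cycle count is N = f × τ where τ is the proper time on the ship. τ = Δt/γ = 17.5/1.159 = 15.10 years = 4.767×10⁸ s.
N = 1.73×10⁷ × 4.767×10⁸ = 8.247×10¹⁵.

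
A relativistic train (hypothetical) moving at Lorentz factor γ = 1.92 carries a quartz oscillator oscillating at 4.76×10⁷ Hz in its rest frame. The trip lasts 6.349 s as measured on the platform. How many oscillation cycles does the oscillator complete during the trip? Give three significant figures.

N = 1.57×10⁸

γ = 1.92
The oscillator's own cycle count is N = f × τ where τ is the proper time on the train. τ = Δt/γ = 6.349/1.920 = 3.307 s = 3.307×10⁰ s.
N = 4.76×10⁷ × 3.307×10⁰ = 1.574×10⁸.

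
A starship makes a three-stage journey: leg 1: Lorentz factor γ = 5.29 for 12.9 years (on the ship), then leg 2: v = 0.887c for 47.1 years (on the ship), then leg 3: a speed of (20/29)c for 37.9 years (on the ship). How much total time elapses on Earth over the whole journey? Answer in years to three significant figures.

Leg 1: γ = 5.29; Δt_1 = 5.290 × 12.9 = 68.24 years.
Leg 2: γ = 1/√(1 − 0.887²) = 1/√0.2132 = 2.166; Δt_2 = 2.166 × 47.1 = 102.0 years.
Leg 3: γ = 1/√(1 − (20/29)²) = 29/21 ≈ 1.381; Δt_3 = 1.381 × 37.9 = 52.34 years.
Total: 68.24 + 102.0 + 52.34 years.

Δt = 223 years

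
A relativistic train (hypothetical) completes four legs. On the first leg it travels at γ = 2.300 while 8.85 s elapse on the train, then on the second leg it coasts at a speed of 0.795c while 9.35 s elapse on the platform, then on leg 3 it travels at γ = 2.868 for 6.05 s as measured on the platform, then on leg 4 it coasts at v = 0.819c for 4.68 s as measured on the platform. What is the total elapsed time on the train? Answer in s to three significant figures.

Leg 1: 8.85 s is already measured on the train.
Leg 2: γ = 1/√(1 − 0.795²) = 1/√0.3680 = 1.649; τ_2 = 9.35/1.649 = 5.672 s.
Leg 3: γ = 2.868; τ_3 = 6.05/2.868 = 2.109 s.
Leg 4: γ = 1/√(1 − 0.819²) = 1/√0.3292 = 1.743; τ_4 = 4.68/1.743 = 2.685 s.
Total: 8.850 + 5.672 + 2.109 + 2.685 s.

τ = 19.3 s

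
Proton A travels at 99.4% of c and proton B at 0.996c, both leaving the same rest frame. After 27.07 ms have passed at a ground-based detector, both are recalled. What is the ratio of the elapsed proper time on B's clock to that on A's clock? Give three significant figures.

A: β = 0.994; γ = 1/√(1 − 0.994²) = 1/√0.01196 = 9.142. B: γ = 1/√(1 − 0.996²) = 1/√0.007984 = 11.19.
τ_A/τ_B = γ_B/γ_A = 11.19/9.142 = 1.224, so τ_B/τ_A = 0.8169.

τ_B/τ_A = 0.817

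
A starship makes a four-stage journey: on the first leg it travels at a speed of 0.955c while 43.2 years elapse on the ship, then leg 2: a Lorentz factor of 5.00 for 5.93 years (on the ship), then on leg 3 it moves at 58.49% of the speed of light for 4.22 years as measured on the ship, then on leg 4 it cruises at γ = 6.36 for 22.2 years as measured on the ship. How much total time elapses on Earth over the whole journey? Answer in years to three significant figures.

Δt = 322 years

Leg 1: γ = 1/√(1 − 0.955²) = 1/√0.08798 = 3.371; Δt_1 = 3.371 × 43.2 = 145.6 years.
Leg 2: γ = 5.00; Δt_2 = 5.000 × 5.93 = 29.65 years.
Leg 3: β = 0.5849; γ = 1/√(1 − 0.5849²) = 1/√0.6579 = 1.233; Δt_3 = 1.233 × 4.22 = 5.203 years.
Leg 4: γ = 6.36; Δt_4 = 6.360 × 22.2 = 141.2 years.
Total: 145.6 + 29.65 + 5.203 + 141.2 years.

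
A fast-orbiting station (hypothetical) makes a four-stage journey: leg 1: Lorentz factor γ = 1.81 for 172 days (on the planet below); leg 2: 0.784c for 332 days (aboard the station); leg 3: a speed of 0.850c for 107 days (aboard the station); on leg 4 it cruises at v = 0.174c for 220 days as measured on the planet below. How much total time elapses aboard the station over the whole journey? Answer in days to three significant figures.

τ = 751 days

Leg 1: γ = 1.81; τ_1 = 172/1.810 = 95.03 days.
Leg 2: 332 days is already measured aboard the station.
Leg 3: 107 days is already measured aboard the station.
Leg 4: γ = 1/√(1 − 0.174²) = 1/√0.9697 = 1.015; τ_4 = 220/1.015 = 216.6 days.
Total: 95.03 + 332.0 + 107.0 + 216.6 days.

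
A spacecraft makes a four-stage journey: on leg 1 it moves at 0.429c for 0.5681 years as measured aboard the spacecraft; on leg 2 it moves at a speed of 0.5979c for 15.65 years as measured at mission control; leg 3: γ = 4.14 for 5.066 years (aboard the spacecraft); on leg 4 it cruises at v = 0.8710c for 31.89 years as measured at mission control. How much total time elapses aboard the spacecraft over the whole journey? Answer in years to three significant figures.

Leg 1: 0.5681 years is already measured aboard the spacecraft.
Leg 2: γ = 1/√(1 − 0.5979²) = 1/√0.6425 = 1.248; τ_2 = 15.65/1.248 = 12.54 years.
Leg 3: 5.066 years is already measured aboard the spacecraft.
Leg 4: γ = 1/√(1 − 0.8710²) = 1/√0.2414 = 2.035; τ_4 = 31.89/2.035 = 15.67 years.
Total: 0.5681 + 12.54 + 5.066 + 15.67 years.

τ = 33.8 years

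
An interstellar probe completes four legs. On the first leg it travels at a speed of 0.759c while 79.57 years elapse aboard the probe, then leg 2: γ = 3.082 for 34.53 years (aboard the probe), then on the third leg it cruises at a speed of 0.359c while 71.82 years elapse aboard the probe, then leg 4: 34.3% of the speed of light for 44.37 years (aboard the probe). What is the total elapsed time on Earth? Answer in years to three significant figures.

Leg 1: γ = 1/√(1 − 0.759²) = 1/√0.4239 = 1.536; Δt_1 = 1.536 × 79.57 = 122.2 years.
Leg 2: γ = 3.082; Δt_2 = 3.082 × 34.53 = 106.4 years.
Leg 3: γ = 1/√(1 − 0.359²) = 1/√0.8711 = 1.071; Δt_3 = 1.071 × 71.82 = 76.95 years.
Leg 4: β = 0.343; γ = 1/√(1 − 0.343²) = 1/√0.8824 = 1.065; Δt_4 = 1.065 × 44.37 = 47.24 years.
Total: 122.2 + 106.4 + 76.95 + 47.24 years.

Δt = 353 years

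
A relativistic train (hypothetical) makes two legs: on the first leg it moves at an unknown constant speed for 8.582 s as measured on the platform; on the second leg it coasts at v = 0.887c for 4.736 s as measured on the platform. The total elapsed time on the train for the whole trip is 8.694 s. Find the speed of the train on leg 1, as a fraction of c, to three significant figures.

Leg 1: speed unknown; τ_1 = 8.582/γ_1.
Leg 2: γ = 1/√(1 − 0.887²) = 1/√0.2132 = 2.166; τ_2 = 4.736/2.166 = 2.187 s.
Total proper time: τ_1 + 2.187 = 8.694, so τ_1 = 8.694 − 2.187 = 6.507 s.
γ_1 = 8.582/6.507 = 1.319; β = √(1 − 1/γ²) = √0.4251.

β = 0.652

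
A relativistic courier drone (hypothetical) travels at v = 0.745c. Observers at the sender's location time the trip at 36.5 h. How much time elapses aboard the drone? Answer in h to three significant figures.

τ = 24.3 h

γ = 1/√(1 − 0.745²) = 1/√0.4450 = 1.499
The interval measured at the sender's location is the dilated one; the clock aboard the drone measures the proper time τ = Δt/γ = 36.5/1.499 h.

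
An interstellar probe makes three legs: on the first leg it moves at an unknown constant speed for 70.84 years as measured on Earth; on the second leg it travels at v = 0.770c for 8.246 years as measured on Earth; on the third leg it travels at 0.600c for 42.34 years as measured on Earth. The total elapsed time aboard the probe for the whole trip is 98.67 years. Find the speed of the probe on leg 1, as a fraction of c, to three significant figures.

β = 0.542

Leg 1: speed unknown; τ_1 = 70.84/γ_1.
Leg 2: γ = 1/√(1 − 0.770²) = 1/√0.4071 = 1.567; τ_2 = 8.246/1.567 = 5.261 years.
Leg 3: γ = 1/√(1 − 0.600²) = 5/4 = 1.250; τ_3 = 42.34/1.250 = 33.87 years.
Total proper time: τ_1 + 5.261 + 33.87 = 98.67, so τ_1 = 98.67 − 39.13 = 59.54 years.
γ_1 = 70.84/59.54 = 1.190; β = √(1 − 1/γ²) = √0.2937.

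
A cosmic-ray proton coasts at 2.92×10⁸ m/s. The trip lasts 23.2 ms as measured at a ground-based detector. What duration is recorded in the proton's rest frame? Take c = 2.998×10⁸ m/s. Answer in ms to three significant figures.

β = 2.92×10⁸/2.998×10⁸ = 0.9740; γ = 1/√(1 − 0.9740²) = 4.413
The interval measured at a ground-based detector is the dilated one; the clock in the proton's rest frame measures the proper time τ = Δt/γ = 23.2/4.413 ms.

τ = 5.26 ms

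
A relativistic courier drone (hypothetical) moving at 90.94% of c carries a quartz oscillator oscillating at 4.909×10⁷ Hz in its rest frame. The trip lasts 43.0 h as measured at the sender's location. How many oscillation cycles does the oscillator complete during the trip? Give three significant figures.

N = 3.16×10¹²

β = 0.9094; γ = 1/√(1 − 0.9094²) = 1/√0.1730 = 2.404
The oscillator's own cycle count is N = f × τ where τ is the proper time aboard the drone. τ = Δt/γ = 43.0/2.404 = 17.88 h = 6.438×10⁴ s.
N = 4.909×10⁷ × 6.438×10⁴ = 3.161×10¹².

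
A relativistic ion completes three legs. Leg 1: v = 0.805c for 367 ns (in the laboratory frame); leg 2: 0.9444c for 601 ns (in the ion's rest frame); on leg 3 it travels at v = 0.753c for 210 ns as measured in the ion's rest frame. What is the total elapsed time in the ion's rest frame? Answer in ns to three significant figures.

Leg 1: γ = 1/√(1 − 0.805²) = 1/√0.3520 = 1.686; τ_1 = 367/1.686 = 217.7 ns.
Leg 2: 601 ns is already measured in the ion's rest frame.
Leg 3: 210 ns is already measured in the ion's rest frame.
Total: 217.7 + 601.0 + 210.0 ns.

τ = 1030 ns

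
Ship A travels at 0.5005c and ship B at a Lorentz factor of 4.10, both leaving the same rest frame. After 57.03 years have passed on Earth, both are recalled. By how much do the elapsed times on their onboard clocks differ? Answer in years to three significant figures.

A: γ = 1/√(1 − 0.5005²) = 1/√0.7495 = 1.155; τ_A = 57.03/1.155 = 49.37 years.
B: γ = 4.10; τ_B = 57.03/4.100 = 13.91 years.

|τ_A − τ_B| = 35.5 years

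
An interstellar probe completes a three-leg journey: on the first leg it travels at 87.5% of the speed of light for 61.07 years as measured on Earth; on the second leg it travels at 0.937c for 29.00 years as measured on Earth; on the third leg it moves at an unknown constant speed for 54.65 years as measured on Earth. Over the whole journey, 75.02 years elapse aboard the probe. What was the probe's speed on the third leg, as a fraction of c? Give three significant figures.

β = 0.763

Leg 1: β = 0.875; γ = 1/√(1 − 0.875²) = 1/√0.2344 = 2.066; τ_1 = 61.07/2.066 = 29.57 years.
Leg 2: γ = 1/√(1 − 0.937²) = 1/√0.1220 = 2.863; τ_2 = 29.00/2.863 = 10.13 years.
Leg 3: speed unknown; τ_3 = 54.65/γ_3.
Total proper time: 29.57 + 10.13 + τ_3 = 75.02, so τ_3 = 75.02 − 39.70 = 35.32 years.
γ_3 = 54.65/35.32 = 1.547; β = √(1 − 1/γ²) = √0.5822.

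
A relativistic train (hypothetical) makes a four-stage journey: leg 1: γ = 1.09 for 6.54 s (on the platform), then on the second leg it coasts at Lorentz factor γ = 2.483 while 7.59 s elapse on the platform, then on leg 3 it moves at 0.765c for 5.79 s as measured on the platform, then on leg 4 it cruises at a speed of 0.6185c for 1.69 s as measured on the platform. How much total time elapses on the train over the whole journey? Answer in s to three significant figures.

Leg 1: γ = 1.09; τ_1 = 6.54/1.090 = 6.000 s.
Leg 2: γ = 2.483; τ_2 = 7.59/2.483 = 3.057 s.
Leg 3: γ = 1/√(1 − 0.765²) = 1/√0.4148 = 1.553; τ_3 = 5.79/1.553 = 3.729 s.
Leg 4: γ = 1/√(1 − 0.6185²) = 1/√0.6175 = 1.273; τ_4 = 1.69/1.273 = 1.328 s.
Total: 6.000 + 3.057 + 3.729 + 1.328 s.

τ = 14.1 s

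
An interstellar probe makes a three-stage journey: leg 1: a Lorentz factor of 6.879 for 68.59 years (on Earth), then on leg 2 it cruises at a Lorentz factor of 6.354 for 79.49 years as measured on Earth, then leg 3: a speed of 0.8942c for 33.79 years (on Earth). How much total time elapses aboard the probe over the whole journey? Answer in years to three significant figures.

τ = 37.6 years

Leg 1: γ = 6.879; τ_1 = 68.59/6.879 = 9.971 years.
Leg 2: γ = 6.354; τ_2 = 79.49/6.354 = 12.51 years.
Leg 3: γ = 1/√(1 − 0.8942²) = 1/√0.2004 = 2.234; τ_3 = 33.79/2.234 = 15.13 years.
Total: 9.971 + 12.51 + 15.13 years.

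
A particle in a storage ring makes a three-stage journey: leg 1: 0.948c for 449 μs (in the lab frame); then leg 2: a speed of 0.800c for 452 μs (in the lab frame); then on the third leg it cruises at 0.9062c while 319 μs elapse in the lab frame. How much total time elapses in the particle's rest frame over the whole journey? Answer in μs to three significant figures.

τ = 549 μs

Leg 1: γ = 1/√(1 − 0.948²) = 1/√0.1013 = 3.142; τ_1 = 449/3.142 = 142.9 μs.
Leg 2: γ = 1/√(1 − 0.800²) = 1/√0.3600 = 1.667; τ_2 = 452/1.667 = 271.2 μs.
Leg 3: γ = 1/√(1 − 0.9062²) = 1/√0.1788 = 2.365; τ_3 = 319/2.365 = 134.9 μs.
Total: 142.9 + 271.2 + 134.9 μs.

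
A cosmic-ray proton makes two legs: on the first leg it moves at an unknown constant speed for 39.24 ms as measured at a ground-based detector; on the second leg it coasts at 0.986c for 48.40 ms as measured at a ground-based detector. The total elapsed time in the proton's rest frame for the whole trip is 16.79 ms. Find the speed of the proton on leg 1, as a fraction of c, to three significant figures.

β = 0.975

Leg 1: speed unknown; τ_1 = 39.24/γ_1.
Leg 2: γ = 1/√(1 − 0.986²) = 1/√0.02780 = 5.997; τ_2 = 48.40/5.997 = 8.070 ms.
Total proper time: τ_1 + 8.070 = 16.79, so τ_1 = 16.79 − 8.070 = 8.720 ms.
γ_1 = 39.24/8.720 = 4.500; β = √(1 − 1/γ²) = √0.9506.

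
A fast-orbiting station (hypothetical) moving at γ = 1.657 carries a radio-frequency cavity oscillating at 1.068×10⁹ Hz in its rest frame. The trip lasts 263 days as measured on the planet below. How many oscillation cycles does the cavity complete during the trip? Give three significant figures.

γ = 1.657
The oscillator's own cycle count is N = f × τ where τ is the proper time aboard the station. τ = Δt/γ = 263/1.657 = 158.7 days = 1.371×10⁷ s.
N = 1.068×10⁹ × 1.371×10⁷ = 1.465×10¹⁶.

N = 1.46×10¹⁶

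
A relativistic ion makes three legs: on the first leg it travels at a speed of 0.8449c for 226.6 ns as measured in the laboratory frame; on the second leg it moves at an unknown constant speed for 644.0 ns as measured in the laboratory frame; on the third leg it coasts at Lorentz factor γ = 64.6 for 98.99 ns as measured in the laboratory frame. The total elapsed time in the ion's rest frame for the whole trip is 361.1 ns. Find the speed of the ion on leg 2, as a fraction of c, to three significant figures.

β = 0.929

Leg 1: γ = 1/√(1 − 0.8449²) = 1/√0.2861 = 1.869; τ_1 = 226.6/1.869 = 121.2 ns.
Leg 2: speed unknown; τ_2 = 644.0/γ_2.
Leg 3: γ = 64.6; τ_3 = 98.99/64.60 = 1.532 ns.
Total proper time: 121.2 + τ_2 + 1.532 = 361.1, so τ_2 = 361.1 − 122.7 = 238.4 ns.
γ_2 = 644.0/238.4 = 2.702; β = √(1 − 1/γ²) = √0.8630.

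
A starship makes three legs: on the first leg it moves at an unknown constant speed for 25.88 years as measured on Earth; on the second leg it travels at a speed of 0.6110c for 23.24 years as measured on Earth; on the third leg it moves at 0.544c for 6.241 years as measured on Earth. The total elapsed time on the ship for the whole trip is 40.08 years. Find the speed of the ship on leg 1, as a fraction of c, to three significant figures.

Leg 1: speed unknown; τ_1 = 25.88/γ_1.
Leg 2: γ = 1/√(1 − 0.6110²) = 1/√0.6267 = 1.263; τ_2 = 23.24/1.263 = 18.40 years.
Leg 3: γ = 1/√(1 − 0.544²) = 1/√0.7041 = 1.192; τ_3 = 6.241/1.192 = 5.237 years.
Total proper time: τ_1 + 18.40 + 5.237 = 40.08, so τ_1 = 40.08 − 23.63 = 16.45 years.
γ_1 = 25.88/16.45 = 1.574; β = √(1 − 1/γ²) = √0.5962.

β = 0.772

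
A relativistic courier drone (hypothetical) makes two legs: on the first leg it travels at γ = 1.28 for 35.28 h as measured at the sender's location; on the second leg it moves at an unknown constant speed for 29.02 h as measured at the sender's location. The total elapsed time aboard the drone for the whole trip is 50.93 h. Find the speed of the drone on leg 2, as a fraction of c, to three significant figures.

β = 0.593

Leg 1: γ = 1.28; τ_1 = 35.28/1.280 = 27.56 h.
Leg 2: speed unknown; τ_2 = 29.02/γ_2.
Total proper time: 27.56 + τ_2 = 50.93, so τ_2 = 50.93 − 27.56 = 23.37 h.
γ_2 = 29.02/23.37 = 1.242; β = √(1 − 1/γ²) = √0.3516.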